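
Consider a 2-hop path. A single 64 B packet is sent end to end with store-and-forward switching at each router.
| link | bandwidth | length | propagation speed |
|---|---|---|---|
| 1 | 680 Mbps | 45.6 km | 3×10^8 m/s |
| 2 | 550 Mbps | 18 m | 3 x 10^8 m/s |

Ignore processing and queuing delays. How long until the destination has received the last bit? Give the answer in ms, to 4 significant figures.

L = 64 × 8 = 512 bits.
Transmission delays (L/R per hop): 0.000752941, 0.000930909 ms; sum = 0.00168385 ms.
Propagation delays (d/s per hop): 0.152, 6e-05 ms; sum = 0.15206 ms.
End-to-end = 0.1537 ms.

0.1537 ms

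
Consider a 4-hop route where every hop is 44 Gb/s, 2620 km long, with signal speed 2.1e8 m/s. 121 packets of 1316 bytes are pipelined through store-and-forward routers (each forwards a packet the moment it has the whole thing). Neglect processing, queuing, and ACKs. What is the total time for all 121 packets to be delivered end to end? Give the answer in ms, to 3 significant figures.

Per-hop transmission t_tx = L/R = 10528/44000000000 = 0.000239273 ms.
Per-hop propagation t_prop = 2620000/210000000 = 12.4762 ms.
Pipeline fill: first packet needs 4·t_tx to clear all hops; remaining 120 packets each add one t_tx.
Total = (4+121-1)·t_tx + 4·t_prop = 124·0.000239273 + 4·12.4762 = 49.9 ms.

49.9 ms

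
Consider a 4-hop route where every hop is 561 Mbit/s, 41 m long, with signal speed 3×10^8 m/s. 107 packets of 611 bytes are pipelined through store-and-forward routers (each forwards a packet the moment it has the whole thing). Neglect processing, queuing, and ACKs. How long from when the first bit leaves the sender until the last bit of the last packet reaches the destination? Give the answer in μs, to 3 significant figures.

Per-hop transmission t_tx = L/R = 4888/561000000 = 8.71301 μs.
Per-hop propagation t_prop = 41/300000000 = 0.136667 μs.
Pipeline fill: first packet needs 4·t_tx to clear all hops; remaining 106 packets each add one t_tx.
Total = (4+107-1)·t_tx + 4·t_prop = 110·8.71301 + 4·0.136667 = 959 μs.

959 μs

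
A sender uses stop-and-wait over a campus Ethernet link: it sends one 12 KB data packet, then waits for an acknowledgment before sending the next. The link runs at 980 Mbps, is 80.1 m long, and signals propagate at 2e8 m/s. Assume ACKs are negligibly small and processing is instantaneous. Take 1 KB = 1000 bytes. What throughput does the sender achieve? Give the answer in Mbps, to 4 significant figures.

972.1 Mbps

t_tx = L/R = 96000/980000000 = 9.79592e-05 s.
t_prop = 80.1/200000000 = 4.005e-07 s; RTT = 8.01e-07 s.
Cycle = t_tx + RTT = 9.87602e-05 s.
Throughput = L / cycle = 96000 / 9.87602e-05 = 972.1 Mbps.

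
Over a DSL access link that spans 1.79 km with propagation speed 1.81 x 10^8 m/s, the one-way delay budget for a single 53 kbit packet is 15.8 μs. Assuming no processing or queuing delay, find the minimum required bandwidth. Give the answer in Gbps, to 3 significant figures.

8.97 Gbps

Propagation delay = 1790 / 181000000 = 9.8895 μs.
Transmission budget = 15.8 − 9.8895 = 5.9105 μs.
R ≥ L / t_tx = 53000 bits / 5.9105e-06 s = 8.97 Gbps.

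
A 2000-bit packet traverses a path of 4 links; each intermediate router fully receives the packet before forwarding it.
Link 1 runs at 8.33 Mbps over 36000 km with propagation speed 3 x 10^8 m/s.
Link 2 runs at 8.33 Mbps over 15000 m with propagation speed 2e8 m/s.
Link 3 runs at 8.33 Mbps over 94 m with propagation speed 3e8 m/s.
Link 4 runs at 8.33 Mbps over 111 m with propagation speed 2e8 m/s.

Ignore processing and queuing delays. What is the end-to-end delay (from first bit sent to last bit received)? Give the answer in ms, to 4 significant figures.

121.0 ms

Transmission delay per hop = L/R = 2000/8330000 = 0.240096 ms; 4 hops → 0.960384 ms.
Propagation delays (d/s per hop): 120, 0.075, 0.000313333, 0.000555 ms; sum = 120.076 ms.
End-to-end = 121.0 ms.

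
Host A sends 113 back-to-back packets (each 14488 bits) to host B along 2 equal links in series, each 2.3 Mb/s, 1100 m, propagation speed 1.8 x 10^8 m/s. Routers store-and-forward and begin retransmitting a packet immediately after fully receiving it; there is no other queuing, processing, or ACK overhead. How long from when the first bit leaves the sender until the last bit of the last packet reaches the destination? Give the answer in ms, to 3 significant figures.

718 ms

Per-hop transmission t_tx = L/R = 14488/2300000 = 6.29913 ms.
Per-hop propagation t_prop = 1100/180000000 = 0.00611111 ms.
Pipeline fill: first packet needs 2·t_tx to clear all hops; remaining 112 packets each add one t_tx.
Total = (2+113-1)·t_tx + 2·t_prop = 114·6.29913 + 2·0.00611111 = 718 ms.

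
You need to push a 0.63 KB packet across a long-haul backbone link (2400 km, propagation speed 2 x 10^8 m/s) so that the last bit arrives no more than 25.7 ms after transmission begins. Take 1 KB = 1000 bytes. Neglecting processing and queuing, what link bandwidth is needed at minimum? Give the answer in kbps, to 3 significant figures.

L = 5040 bits.
Propagation delay = 2400000 / 200000000 = 12 ms.
Transmission budget = 25.7 − 12 = 13.7 ms.
R ≥ L / t_tx = 5040 bits / 0.0137 s = 368 kbps.

368 kbps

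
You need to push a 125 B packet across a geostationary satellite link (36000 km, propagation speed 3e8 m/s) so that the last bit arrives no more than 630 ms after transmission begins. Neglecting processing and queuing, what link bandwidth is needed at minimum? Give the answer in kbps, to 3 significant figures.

1.96 kbps

L = 1000 bits.
Propagation delay = 36000000 / 300000000 = 120 ms.
Transmission budget = 630 − 120 = 510 ms.
R ≥ L / t_tx = 1000 bits / 0.51 s = 1.96 kbps.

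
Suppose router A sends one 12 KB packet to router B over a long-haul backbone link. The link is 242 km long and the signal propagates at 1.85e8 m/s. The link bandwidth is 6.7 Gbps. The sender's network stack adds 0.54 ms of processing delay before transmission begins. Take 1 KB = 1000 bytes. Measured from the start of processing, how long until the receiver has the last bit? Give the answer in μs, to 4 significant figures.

L = 96000 bits.
Transmission delay = L/R = 96000 / 6700000000 = 14.3284 μs.
Propagation delay = d/s = 242000 m / 185000000 m/s = 1308.11 μs.
Plus processing delay 0.54 ms = 540 μs.
Total = 1862 μs.

1862 μs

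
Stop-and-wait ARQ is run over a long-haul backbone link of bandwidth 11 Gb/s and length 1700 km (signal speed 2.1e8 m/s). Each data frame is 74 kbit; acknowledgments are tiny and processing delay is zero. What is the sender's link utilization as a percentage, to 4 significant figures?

t_tx = L/R = 74000/11000000000 = 6.72727e-06 s.
t_prop = 1700000/210000000 = 0.00809524 s; RTT = 0.0161905 s.
Cycle = t_tx + RTT = 0.0161972 s.
Utilization = t_tx / cycle = 6.72727e-06/0.0161972 = 0.04153 %.

0.04153 %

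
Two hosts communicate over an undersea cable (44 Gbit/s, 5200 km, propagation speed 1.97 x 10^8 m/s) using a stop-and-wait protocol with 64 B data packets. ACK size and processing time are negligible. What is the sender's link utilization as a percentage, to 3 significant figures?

0.0000220 %

t_tx = L/R = 512/44000000000 = 1.16364e-08 s.
t_prop = 5200000/197000000 = 0.0263959 s; RTT = 0.0527919 s.
Cycle = t_tx + RTT = 0.0527919 s.
Utilization = t_tx / cycle = 1.16364e-08/0.0527919 = 0.0000220 %.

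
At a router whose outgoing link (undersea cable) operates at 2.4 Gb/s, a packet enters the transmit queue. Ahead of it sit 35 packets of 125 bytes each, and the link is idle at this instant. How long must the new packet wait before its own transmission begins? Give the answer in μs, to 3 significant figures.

14.6 μs

Each queued packet: L/R = 1000/2400000000 = 0.416667 μs.
35 queued → 14.5833 μs.
Queuing delay = 14.6 μs.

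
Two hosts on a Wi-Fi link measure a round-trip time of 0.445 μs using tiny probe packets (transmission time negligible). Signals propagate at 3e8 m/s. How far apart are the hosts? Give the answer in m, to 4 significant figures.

66.75 m

One-way propagation = RTT/2 = 0.2225 μs.
d = s × t = 300000000 × 2.225e-07 = 66.75 m.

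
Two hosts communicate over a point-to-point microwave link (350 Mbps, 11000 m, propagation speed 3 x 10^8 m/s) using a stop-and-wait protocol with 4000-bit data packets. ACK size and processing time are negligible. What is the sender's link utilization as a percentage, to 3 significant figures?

13.5 %

t_tx = L/R = 4000/350000000 = 1.14286e-05 s.
t_prop = 11000/300000000 = 3.66667e-05 s; RTT = 7.33333e-05 s.
Cycle = t_tx + RTT = 8.47619e-05 s.
Utilization = t_tx / cycle = 1.14286e-05/8.47619e-05 = 13.5 %.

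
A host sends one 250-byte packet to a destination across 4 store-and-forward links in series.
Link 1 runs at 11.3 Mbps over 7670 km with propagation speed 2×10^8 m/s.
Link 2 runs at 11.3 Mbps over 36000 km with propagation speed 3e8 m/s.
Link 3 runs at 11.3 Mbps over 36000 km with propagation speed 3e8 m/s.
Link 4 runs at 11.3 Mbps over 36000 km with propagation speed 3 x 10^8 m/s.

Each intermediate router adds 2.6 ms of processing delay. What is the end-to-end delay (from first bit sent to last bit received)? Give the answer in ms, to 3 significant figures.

L = 250 × 8 = 2000 bits.
Transmission delay per hop = L/R = 2000/11300000 = 0.176991 ms; 4 hops → 0.707965 ms.
Propagation delays (d/s per hop): 38.35, 120, 120, 120 ms; sum = 398.35 ms.
Processing at 3 router(s): 3 × 2.6 ms = 7.8 ms.
End-to-end = 407 ms.

407 ms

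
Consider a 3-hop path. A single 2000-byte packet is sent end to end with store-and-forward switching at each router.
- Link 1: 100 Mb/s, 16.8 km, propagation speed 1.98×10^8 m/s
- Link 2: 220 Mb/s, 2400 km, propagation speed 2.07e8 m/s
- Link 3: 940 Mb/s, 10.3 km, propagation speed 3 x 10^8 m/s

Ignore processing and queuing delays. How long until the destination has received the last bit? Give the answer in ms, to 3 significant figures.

L = 2000 × 8 = 16000 bits.
Transmission delays (L/R per hop): 0.16, 0.0727273, 0.0170213 ms; sum = 0.249749 ms.
Propagation delays (d/s per hop): 0.0848485, 11.5942, 0.0343333 ms; sum = 11.7134 ms.
End-to-end = 12.0 ms.

12.0 ms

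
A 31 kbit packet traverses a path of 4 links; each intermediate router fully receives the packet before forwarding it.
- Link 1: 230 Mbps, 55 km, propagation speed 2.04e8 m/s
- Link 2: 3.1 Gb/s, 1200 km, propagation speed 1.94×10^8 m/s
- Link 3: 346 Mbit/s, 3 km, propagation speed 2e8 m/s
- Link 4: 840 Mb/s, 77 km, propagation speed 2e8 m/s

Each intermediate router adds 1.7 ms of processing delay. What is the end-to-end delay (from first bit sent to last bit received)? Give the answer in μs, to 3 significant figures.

12200 μs

L = 31000 bits.
Transmission delays (L/R per hop): 134.783, 10, 89.5954, 36.9048 μs; sum = 271.283 μs.
Propagation delays (d/s per hop): 269.608, 6185.57, 15, 385 μs; sum = 6855.17 μs.
Processing at 3 router(s): 3 × 1.7 ms = 5100 μs.
End-to-end = 12200 μs.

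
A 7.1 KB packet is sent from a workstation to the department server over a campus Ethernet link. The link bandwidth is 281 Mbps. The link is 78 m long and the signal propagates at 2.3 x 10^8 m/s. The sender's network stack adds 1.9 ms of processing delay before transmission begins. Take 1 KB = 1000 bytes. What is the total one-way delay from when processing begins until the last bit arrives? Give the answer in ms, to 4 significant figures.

L = 56800 bits.
Transmission delay = L/R = 56800 / 281000000 = 0.202135 ms.
Propagation delay = d/s = 78 m / 2.3e+08 m/s = 0.00033913 ms.
Plus processing delay 1.9 ms = 1.9 ms.
Total = 2.102 ms.

2.102 ms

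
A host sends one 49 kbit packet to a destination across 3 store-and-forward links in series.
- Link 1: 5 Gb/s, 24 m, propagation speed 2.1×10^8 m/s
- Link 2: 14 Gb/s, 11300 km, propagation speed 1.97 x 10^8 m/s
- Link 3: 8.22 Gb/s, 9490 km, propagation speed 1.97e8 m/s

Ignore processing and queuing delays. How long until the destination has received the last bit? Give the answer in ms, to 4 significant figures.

105.6 ms

L = 49000 bits.
Transmission delays (L/R per hop): 0.0098, 0.0035, 0.00596107 ms; sum = 0.0192611 ms.
Propagation delays (d/s per hop): 0.000114286, 57.3604, 48.1726 ms; sum = 105.533 ms.
End-to-end = 105.6 ms.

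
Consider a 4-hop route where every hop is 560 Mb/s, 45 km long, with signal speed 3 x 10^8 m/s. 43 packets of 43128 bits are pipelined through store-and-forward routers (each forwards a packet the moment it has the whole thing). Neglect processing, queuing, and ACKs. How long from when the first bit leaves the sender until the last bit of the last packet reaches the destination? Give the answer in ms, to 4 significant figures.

4.143 ms

Per-hop transmission t_tx = L/R = 43128/560000000 = 0.0770143 ms.
Per-hop propagation t_prop = 45000/300000000 = 0.15 ms.
Pipeline fill: first packet needs 4·t_tx to clear all hops; remaining 42 packets each add one t_tx.
Total = (4+43-1)·t_tx + 4·t_prop = 46·0.0770143 + 4·0.15 = 4.143 ms.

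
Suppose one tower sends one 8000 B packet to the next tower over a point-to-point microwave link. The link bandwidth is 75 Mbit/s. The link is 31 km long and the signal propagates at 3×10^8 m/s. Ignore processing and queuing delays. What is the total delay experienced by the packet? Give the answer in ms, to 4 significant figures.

0.9567 ms

L = 8000 × 8 = 64000 bits.
Transmission delay = L/R = 64000 / 75000000 = 0.853333 ms.
Propagation delay = d/s = 31000 m / 300000000 m/s = 0.103333 ms.
Total = 0.9567 ms.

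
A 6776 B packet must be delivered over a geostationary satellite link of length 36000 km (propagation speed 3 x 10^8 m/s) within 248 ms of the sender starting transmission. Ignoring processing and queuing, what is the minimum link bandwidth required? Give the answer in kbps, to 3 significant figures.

424 kbps

L = 54208 bits.
Propagation delay = 36000000 / 300000000 = 120 ms.
Transmission budget = 248 − 120 = 128 ms.
R ≥ L / t_tx = 54208 bits / 0.128 s = 424 kbps.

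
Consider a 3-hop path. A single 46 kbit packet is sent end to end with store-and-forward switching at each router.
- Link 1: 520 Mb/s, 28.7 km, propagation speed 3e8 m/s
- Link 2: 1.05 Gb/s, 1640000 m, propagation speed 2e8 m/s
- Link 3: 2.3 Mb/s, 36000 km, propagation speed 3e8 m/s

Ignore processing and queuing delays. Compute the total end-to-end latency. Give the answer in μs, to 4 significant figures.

L = 46000 bits.
Transmission delays (L/R per hop): 88.4615, 43.8095, 20000 μs; sum = 20132.3 μs.
Propagation delays (d/s per hop): 95.6667, 8200, 120000 μs; sum = 128296 μs.
End-to-end = 148400 μs.

148400 μs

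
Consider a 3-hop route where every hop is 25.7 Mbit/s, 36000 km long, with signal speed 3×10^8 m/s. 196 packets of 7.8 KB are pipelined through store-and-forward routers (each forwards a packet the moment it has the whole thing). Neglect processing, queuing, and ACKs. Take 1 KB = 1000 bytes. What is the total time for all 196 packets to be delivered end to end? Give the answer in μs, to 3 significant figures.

841000 μs

Per-hop transmission t_tx = L/R = 62400/25700000 = 2428.02 μs.
Per-hop propagation t_prop = 36000000/300000000 = 120000 μs.
Pipeline fill: first packet needs 3·t_tx to clear all hops; remaining 195 packets each add one t_tx.
Total = (3+196-1)·t_tx + 3·t_prop = 198·2428.02 + 3·120000 = 841000 μs.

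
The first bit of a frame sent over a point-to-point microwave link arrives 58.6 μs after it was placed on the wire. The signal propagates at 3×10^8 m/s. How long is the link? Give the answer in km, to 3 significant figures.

17.6 km

d = s × t_prop = 300000000 × 5.86e-05 = 17.6 km.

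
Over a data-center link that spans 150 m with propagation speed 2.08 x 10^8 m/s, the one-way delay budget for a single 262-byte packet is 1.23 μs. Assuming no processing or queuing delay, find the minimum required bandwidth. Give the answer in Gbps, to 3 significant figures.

4.12 Gbps

L = 2096 bits.
Propagation delay = 150 / 208000000 = 0.721154 μs.
Transmission budget = 1.23 − 0.721154 = 0.508846 μs.
R ≥ L / t_tx = 2096 bits / 5.08846e-07 s = 4.12 Gbps.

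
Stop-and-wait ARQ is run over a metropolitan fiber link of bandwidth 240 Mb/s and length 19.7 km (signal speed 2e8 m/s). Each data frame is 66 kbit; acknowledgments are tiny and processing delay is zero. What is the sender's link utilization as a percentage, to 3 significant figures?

58.3 %

t_tx = L/R = 66000/240000000 = 0.000275 s.
t_prop = 19700/200000000 = 9.85e-05 s; RTT = 0.000197 s.
Cycle = t_tx + RTT = 0.000472 s.
Utilization = t_tx / cycle = 0.000275/0.000472 = 58.3 %.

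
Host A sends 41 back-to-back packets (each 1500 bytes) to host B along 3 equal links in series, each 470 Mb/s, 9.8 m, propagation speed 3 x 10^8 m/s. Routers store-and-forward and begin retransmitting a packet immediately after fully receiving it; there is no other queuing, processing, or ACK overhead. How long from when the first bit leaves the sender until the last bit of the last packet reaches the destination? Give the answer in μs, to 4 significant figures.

Per-hop transmission t_tx = L/R = 12000/470000000 = 25.5319 μs.
Per-hop propagation t_prop = 9.8/300000000 = 0.0326667 μs.
Pipeline fill: first packet needs 3·t_tx to clear all hops; remaining 40 packets each add one t_tx.
Total = (3+41-1)·t_tx + 3·t_prop = 43·25.5319 + 3·0.0326667 = 1098 μs.

1098 μs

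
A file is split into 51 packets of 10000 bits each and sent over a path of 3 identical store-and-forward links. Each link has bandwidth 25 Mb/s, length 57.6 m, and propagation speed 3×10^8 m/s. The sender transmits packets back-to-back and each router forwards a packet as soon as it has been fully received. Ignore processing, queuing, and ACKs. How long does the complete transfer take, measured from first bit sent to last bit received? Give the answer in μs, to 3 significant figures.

Per-hop transmission t_tx = L/R = 10000/25000000 = 400 μs.
Per-hop propagation t_prop = 57.6/300000000 = 0.192 μs.
Pipeline fill: first packet needs 3·t_tx to clear all hops; remaining 50 packets each add one t_tx.
Total = (3+51-1)·t_tx + 3·t_prop = 53·400 + 3·0.192 = 21200 μs.

21200 μs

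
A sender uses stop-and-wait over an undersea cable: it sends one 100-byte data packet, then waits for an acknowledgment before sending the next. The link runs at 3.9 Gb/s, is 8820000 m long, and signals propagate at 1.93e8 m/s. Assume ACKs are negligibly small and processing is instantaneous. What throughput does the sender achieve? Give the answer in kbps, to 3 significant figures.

t_tx = L/R = 800/3900000000 = 2.05128e-07 s.
t_prop = 8820000/193000000 = 0.0456995 s; RTT = 0.091399 s.
Cycle = t_tx + RTT = 0.0913992 s.
Throughput = L / cycle = 800 / 0.0913992 = 8.75 kbps.

8.75 kbps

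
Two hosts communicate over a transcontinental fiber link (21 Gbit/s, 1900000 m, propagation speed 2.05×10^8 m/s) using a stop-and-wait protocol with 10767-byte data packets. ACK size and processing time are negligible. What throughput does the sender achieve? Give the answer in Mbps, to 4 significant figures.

4.646 Mbps

t_tx = L/R = 86136/21000000000 = 4.10171e-06 s.
t_prop = 1900000/2.05e+08 = 0.00926829 s; RTT = 0.0185366 s.
Cycle = t_tx + RTT = 0.0185407 s.
Throughput = L / cycle = 86136 / 0.0185407 = 4.646 Mbps.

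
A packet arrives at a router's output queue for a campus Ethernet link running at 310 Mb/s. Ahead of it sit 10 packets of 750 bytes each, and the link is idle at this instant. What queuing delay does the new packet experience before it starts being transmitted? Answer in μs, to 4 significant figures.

193.5 μs

Each queued packet: L/R = 6000/310000000 = 19.3548 μs.
10 queued → 193.548 μs.
Queuing delay = 193.5 μs.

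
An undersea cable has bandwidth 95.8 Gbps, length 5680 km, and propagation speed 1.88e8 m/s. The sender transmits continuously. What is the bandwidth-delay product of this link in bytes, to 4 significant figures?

361800000 bytes

Propagation delay = 5680000 / 188000000 = 0.0302128 s.
BDP = R × t_prop = 95800000000 × 0.0302128 = 2894380000 bits.
In bytes: 2894380000/8 = 361800000 bytes.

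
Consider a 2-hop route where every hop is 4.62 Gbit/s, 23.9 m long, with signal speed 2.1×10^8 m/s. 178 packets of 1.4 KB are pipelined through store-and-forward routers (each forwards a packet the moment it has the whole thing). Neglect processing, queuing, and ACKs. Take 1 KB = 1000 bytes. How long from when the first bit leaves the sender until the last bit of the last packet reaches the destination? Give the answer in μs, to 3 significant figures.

Per-hop transmission t_tx = L/R = 11200/4620000000 = 2.42424 μs.
Per-hop propagation t_prop = 23.9/210000000 = 0.11381 μs.
Pipeline fill: first packet needs 2·t_tx to clear all hops; remaining 177 packets each add one t_tx.
Total = (2+178-1)·t_tx + 2·t_prop = 179·2.42424 + 2·0.11381 = 434 μs.

434 μs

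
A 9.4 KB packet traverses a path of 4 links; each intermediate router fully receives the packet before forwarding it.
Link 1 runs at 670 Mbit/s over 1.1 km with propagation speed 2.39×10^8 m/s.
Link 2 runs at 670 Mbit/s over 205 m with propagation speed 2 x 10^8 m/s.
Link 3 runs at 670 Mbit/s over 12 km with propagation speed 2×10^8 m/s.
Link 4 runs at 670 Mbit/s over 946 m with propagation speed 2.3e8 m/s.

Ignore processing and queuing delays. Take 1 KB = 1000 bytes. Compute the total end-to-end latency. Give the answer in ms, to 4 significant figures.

0.5187 ms

L = 75200 bits.
Transmission delay per hop = L/R = 75200/670000000 = 0.112239 ms; 4 hops → 0.448955 ms.
Propagation delays (d/s per hop): 0.00460251, 0.001025, 0.06, 0.00411304 ms; sum = 0.0697406 ms.
End-to-end = 0.5187 ms.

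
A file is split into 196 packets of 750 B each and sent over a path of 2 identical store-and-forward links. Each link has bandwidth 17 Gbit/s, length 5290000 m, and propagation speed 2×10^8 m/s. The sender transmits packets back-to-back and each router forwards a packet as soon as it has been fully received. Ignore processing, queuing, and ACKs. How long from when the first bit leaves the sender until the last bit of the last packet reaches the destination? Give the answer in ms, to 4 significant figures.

52.97 ms

Per-hop transmission t_tx = L/R = 6000/17000000000 = 0.000352941 ms.
Per-hop propagation t_prop = 5290000/200000000 = 26.45 ms.
Pipeline fill: first packet needs 2·t_tx to clear all hops; remaining 195 packets each add one t_tx.
Total = (2+196-1)·t_tx + 2·t_prop = 197·0.000352941 + 2·26.45 = 52.97 ms.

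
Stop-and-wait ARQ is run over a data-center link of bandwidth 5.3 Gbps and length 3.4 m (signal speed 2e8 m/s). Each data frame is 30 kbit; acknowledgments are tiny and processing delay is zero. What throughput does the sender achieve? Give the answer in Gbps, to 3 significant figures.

t_tx = L/R = 30000/5300000000 = 5.66038e-06 s.
t_prop = 3.4/200000000 = 1.7e-08 s; RTT = 3.4e-08 s.
Cycle = t_tx + RTT = 5.69438e-06 s.
Throughput = L / cycle = 30000 / 5.69438e-06 = 5.27 Gbps.

5.27 Gbps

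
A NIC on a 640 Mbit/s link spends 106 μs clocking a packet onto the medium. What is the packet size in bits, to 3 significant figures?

L = R × t_tx = 640000000 b/s × 0.000106 s = 67840 bits.

67800 bits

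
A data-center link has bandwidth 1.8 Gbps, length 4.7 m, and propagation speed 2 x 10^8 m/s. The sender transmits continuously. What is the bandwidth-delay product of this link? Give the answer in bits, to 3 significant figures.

42.3 bits

Propagation delay = 4.7 / 200000000 = 2.35e-08 s.
BDP = R × t_prop = 1800000000 × 2.35e-08 = 42.3 bits.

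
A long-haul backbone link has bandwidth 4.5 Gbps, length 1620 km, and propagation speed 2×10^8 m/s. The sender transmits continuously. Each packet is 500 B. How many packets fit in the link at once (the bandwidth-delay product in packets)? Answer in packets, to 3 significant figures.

9110 packets

Propagation delay = 1620000 / 200000000 = 0.0081 s.
BDP = R × t_prop = 4500000000 × 0.0081 = 36450000 bits.
In packets of 4000 bits: 9110 packets.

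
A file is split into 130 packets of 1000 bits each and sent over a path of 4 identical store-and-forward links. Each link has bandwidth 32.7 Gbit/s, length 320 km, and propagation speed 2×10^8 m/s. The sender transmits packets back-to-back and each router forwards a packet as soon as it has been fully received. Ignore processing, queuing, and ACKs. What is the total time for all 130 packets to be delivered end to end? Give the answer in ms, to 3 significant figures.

6.40 ms

Per-hop transmission t_tx = L/R = 1000/3.27e+10 = 3.0581e-05 ms.
Per-hop propagation t_prop = 320000/200000000 = 1.6 ms.
Pipeline fill: first packet needs 4·t_tx to clear all hops; remaining 129 packets each add one t_tx.
Total = (4+130-1)·t_tx + 4·t_prop = 133·3.0581e-05 + 4·1.6 = 6.40 ms.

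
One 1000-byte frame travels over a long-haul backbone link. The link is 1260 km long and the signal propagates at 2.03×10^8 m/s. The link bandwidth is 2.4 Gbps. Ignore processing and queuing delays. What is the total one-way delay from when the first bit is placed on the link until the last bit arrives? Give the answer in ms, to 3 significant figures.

L = 1000 × 8 = 8000 bits.
Transmission delay = L/R = 8000 / 2400000000 = 0.00333333 ms.
Propagation delay = d/s = 1260000 m / 2.03e+08 m/s = 6.2069 ms.
Total = 6.21 ms.

6.21 ms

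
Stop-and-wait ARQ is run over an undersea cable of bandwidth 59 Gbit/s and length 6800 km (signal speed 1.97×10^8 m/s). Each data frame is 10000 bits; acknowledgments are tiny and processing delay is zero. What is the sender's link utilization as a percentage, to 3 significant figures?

t_tx = L/R = 10000/59000000000 = 1.69492e-07 s.
t_prop = 6800000/197000000 = 0.0345178 s; RTT = 0.0690355 s.
Cycle = t_tx + RTT = 0.0690357 s.
Utilization = t_tx / cycle = 1.69492e-07/0.0690357 = 0.000246 %.

0.000246 %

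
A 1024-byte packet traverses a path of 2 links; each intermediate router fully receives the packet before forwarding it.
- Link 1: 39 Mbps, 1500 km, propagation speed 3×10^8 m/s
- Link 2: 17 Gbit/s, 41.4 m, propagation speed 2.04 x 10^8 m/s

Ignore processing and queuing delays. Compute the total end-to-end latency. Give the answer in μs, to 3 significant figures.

L = 1024 × 8 = 8192 bits.
Transmission delays (L/R per hop): 210.051, 0.481882 μs; sum = 210.533 μs.
Propagation delays (d/s per hop): 5000, 0.202941 μs; sum = 5000.2 μs.
End-to-end = 5210 μs.

5210 μs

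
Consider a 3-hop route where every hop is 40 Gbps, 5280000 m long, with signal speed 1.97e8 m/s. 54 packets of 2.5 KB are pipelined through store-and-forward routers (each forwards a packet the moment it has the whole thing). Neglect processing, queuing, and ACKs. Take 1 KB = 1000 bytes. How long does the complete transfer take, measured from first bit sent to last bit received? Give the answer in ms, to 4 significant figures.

80.43 ms

Per-hop transmission t_tx = L/R = 20000/40000000000 = 0.0005 ms.
Per-hop propagation t_prop = 5280000/197000000 = 26.802 ms.
Pipeline fill: first packet needs 3·t_tx to clear all hops; remaining 53 packets each add one t_tx.
Total = (3+54-1)·t_tx + 3·t_prop = 56·0.0005 + 3·26.802 = 80.43 ms.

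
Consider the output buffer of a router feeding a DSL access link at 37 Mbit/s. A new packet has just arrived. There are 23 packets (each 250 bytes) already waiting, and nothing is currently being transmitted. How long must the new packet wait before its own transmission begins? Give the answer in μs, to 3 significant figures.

Each queued packet: L/R = 2000/37000000 = 54.0541 μs.
23 queued → 1243.24 μs.
Queuing delay = 1240 μs.

1240 μs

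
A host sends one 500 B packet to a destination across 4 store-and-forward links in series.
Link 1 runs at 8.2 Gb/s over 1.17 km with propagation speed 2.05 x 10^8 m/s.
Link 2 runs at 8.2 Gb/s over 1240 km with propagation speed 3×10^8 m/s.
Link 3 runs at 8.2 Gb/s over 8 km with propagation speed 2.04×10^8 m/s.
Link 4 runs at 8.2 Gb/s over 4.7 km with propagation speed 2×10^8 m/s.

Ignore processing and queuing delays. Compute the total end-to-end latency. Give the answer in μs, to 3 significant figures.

L = 500 × 8 = 4000 bits.
Transmission delay per hop = L/R = 4000/8.2e+09 = 0.487805 μs; 4 hops → 1.95122 μs.
Propagation delays (d/s per hop): 5.70732, 4133.33, 39.2157, 23.5 μs; sum = 4201.76 μs.
End-to-end = 4200 μs.

4200 μs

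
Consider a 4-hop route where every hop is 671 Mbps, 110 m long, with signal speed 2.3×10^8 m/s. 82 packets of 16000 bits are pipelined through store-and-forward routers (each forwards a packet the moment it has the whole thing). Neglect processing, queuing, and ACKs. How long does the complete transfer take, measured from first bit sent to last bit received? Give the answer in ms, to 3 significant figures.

Per-hop transmission t_tx = L/R = 16000/671000000 = 0.023845 ms.
Per-hop propagation t_prop = 110/2.3e+08 = 0.000478261 ms.
Pipeline fill: first packet needs 4·t_tx to clear all hops; remaining 81 packets each add one t_tx.
Total = (4+82-1)·t_tx + 4·t_prop = 85·0.023845 + 4·0.000478261 = 2.03 ms.

2.03 ms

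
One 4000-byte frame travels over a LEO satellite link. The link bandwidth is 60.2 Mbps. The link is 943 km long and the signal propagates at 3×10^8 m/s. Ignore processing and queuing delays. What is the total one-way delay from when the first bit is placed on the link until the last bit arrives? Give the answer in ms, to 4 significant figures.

L = 4000 × 8 = 32000 bits.
Transmission delay = L/R = 32000 / 60200000 = 0.531561 ms.
Propagation delay = d/s = 943000 m / 300000000 m/s = 3.14333 ms.
Total = 3.675 ms.

3.675 ms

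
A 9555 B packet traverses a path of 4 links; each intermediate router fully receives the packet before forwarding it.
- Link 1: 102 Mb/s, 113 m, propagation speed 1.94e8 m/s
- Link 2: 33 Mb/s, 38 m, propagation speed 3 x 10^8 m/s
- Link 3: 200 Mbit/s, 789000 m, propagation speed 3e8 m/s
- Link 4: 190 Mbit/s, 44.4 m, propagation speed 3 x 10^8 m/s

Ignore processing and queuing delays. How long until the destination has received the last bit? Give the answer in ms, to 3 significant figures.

L = 9555 × 8 = 76440 bits.
Transmission delays (L/R per hop): 0.749412, 2.31636, 0.3822, 0.402316 ms; sum = 3.85029 ms.
Propagation delays (d/s per hop): 0.000582474, 0.000126667, 2.63, 0.000148 ms; sum = 2.63086 ms.
End-to-end = 6.48 ms.

6.48 ms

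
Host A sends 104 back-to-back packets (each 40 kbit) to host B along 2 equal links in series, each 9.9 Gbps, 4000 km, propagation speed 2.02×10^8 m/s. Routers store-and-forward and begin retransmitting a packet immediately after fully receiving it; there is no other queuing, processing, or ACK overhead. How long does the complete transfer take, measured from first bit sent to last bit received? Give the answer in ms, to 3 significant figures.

Per-hop transmission t_tx = L/R = 40000/9900000000 = 0.0040404 ms.
Per-hop propagation t_prop = 4000000/202000000 = 19.802 ms.
Pipeline fill: first packet needs 2·t_tx to clear all hops; remaining 103 packets each add one t_tx.
Total = (2+104-1)·t_tx + 2·t_prop = 105·0.0040404 + 2·19.802 = 40.0 ms.

40.0 ms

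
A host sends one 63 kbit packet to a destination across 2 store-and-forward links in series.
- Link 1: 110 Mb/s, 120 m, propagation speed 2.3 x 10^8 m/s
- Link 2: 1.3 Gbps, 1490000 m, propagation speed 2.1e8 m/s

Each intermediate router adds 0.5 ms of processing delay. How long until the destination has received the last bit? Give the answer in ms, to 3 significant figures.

8.22 ms

L = 63000 bits.
Transmission delays (L/R per hop): 0.572727, 0.0484615 ms; sum = 0.621189 ms.
Propagation delays (d/s per hop): 0.000521739, 7.09524 ms; sum = 7.09576 ms.
Processing at 1 router(s): 1 × 0.5 ms = 0.5 ms.
End-to-end = 8.22 ms.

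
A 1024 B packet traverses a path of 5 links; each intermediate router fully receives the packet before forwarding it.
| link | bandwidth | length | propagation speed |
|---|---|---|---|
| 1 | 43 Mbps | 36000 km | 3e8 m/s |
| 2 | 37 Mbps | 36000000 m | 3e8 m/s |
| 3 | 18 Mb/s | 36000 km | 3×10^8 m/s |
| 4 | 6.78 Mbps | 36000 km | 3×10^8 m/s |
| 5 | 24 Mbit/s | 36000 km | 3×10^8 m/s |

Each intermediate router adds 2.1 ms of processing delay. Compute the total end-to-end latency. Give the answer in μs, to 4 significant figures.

L = 1024 × 8 = 8192 bits.
Transmission delays (L/R per hop): 190.512, 221.405, 455.111, 1208.26, 341.333 μs; sum = 2416.62 μs.
Propagation delays (d/s per hop): 120000, 120000, 120000, 120000, 120000 μs; sum = 600000 μs.
Processing at 4 router(s): 4 × 2.1 ms = 8400 μs.
End-to-end = 610800 μs.

610800 μs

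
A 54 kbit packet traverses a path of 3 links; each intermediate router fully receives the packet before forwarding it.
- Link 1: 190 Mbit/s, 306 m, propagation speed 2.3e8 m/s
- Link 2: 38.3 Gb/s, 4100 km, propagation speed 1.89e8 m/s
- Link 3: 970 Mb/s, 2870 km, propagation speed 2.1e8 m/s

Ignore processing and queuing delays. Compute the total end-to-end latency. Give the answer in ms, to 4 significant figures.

L = 54000 bits.
Transmission delays (L/R per hop): 0.284211, 0.00140992, 0.0556701 ms; sum = 0.341291 ms.
Propagation delays (d/s per hop): 0.00133043, 21.6931, 13.6667 ms; sum = 35.3611 ms.
End-to-end = 35.70 ms.

35.70 ms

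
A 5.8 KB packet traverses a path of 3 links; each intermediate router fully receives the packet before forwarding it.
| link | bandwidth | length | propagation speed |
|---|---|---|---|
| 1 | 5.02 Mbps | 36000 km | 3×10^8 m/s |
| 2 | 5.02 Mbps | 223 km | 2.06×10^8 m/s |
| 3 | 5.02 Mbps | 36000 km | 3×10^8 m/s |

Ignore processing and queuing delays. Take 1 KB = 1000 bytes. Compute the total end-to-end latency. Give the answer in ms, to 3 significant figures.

269 ms

L = 46400 bits.
Transmission delay per hop = L/R = 46400/5020000 = 9.24303 ms; 3 hops → 27.7291 ms.
Propagation delays (d/s per hop): 120, 1.08252, 120 ms; sum = 241.083 ms.
End-to-end = 269 ms.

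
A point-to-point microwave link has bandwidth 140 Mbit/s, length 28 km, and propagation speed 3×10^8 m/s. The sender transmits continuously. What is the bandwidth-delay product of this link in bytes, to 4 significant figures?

Propagation delay = 28000 / 300000000 = 9.33333e-05 s.
BDP = R × t_prop = 140000000 × 9.33333e-05 = 13066.7 bits.
In bytes: 13066.7/8 = 1633 bytes.

1633 bytes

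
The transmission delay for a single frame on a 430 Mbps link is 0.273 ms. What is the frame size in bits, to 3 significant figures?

L = R × t_tx = 430000000 b/s × 0.000273 s = 117390 bits.

117000 bits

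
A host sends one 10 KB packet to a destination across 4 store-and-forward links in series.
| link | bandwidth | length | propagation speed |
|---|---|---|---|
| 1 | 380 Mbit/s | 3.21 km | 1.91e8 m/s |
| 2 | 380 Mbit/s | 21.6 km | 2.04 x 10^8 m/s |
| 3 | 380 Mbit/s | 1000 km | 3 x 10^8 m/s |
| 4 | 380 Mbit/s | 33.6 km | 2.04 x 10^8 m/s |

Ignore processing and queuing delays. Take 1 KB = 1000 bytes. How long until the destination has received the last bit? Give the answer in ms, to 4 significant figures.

L = 80000 bits.
Transmission delay per hop = L/R = 80000/380000000 = 0.210526 ms; 4 hops → 0.842105 ms.
Propagation delays (d/s per hop): 0.0168063, 0.105882, 3.33333, 0.164706 ms; sum = 3.62073 ms.
End-to-end = 4.463 ms.

4.463 ms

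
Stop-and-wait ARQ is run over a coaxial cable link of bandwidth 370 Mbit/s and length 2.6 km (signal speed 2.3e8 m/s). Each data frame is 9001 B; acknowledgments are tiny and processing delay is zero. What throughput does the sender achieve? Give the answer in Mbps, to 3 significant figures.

t_tx = L/R = 72008/370000000 = 0.000194616 s.
t_prop = 2600/2.3e+08 = 1.13043e-05 s; RTT = 2.26087e-05 s.
Cycle = t_tx + RTT = 0.000217225 s.
Throughput = L / cycle = 72008 / 0.000217225 = 331 Mbps.

331 Mbps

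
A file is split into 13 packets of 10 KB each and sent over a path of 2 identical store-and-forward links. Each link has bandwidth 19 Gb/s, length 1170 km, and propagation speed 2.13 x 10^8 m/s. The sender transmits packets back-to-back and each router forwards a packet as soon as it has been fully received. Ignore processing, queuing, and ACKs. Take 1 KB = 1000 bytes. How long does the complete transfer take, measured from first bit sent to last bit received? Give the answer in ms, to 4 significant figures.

Per-hop transmission t_tx = L/R = 80000/19000000000 = 0.00421053 ms.
Per-hop propagation t_prop = 1170000/213000000 = 5.49296 ms.
Pipeline fill: first packet needs 2·t_tx to clear all hops; remaining 12 packets each add one t_tx.
Total = (2+13-1)·t_tx + 2·t_prop = 14·0.00421053 + 2·5.49296 = 11.04 ms.

11.04 ms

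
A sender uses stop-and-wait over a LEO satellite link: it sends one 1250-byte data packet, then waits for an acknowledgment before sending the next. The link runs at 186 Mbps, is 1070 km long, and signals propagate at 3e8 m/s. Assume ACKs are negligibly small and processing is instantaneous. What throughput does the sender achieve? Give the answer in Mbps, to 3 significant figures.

t_tx = L/R = 10000/186000000 = 5.37634e-05 s.
t_prop = 1070000/300000000 = 0.00356667 s; RTT = 0.00713333 s.
Cycle = t_tx + RTT = 0.0071871 s.
Throughput = L / cycle = 10000 / 0.0071871 = 1.39 Mbps.

1.39 Mbps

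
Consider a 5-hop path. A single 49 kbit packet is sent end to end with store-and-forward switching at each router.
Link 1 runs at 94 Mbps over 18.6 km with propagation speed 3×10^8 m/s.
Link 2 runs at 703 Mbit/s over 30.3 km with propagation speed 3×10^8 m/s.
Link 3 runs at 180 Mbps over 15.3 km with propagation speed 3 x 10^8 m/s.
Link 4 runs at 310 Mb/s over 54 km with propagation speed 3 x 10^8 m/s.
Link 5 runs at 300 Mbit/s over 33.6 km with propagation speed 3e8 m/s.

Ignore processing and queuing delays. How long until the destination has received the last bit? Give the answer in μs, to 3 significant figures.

1690 μs

L = 49000 bits.
Transmission delays (L/R per hop): 521.277, 69.7013, 272.222, 158.065, 163.333 μs; sum = 1184.6 μs.
Propagation delays (d/s per hop): 62, 101, 51, 180, 112 μs; sum = 506 μs.
End-to-end = 1690 μs.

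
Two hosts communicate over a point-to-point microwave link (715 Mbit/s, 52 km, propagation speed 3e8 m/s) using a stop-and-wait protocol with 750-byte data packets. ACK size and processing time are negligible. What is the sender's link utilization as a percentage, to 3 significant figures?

t_tx = L/R = 6000/715000000 = 8.39161e-06 s.
t_prop = 52000/300000000 = 0.000173333 s; RTT = 0.000346667 s.
Cycle = t_tx + RTT = 0.000355058 s.
Utilization = t_tx / cycle = 8.39161e-06/0.000355058 = 2.36 %.

2.36 %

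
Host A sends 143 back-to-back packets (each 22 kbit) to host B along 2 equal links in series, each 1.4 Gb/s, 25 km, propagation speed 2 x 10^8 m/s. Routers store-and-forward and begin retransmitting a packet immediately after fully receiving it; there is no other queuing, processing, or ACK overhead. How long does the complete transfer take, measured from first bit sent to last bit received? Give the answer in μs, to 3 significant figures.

2510 μs

Per-hop transmission t_tx = L/R = 22000/1400000000 = 15.7143 μs.
Per-hop propagation t_prop = 25000/200000000 = 125 μs.
Pipeline fill: first packet needs 2·t_tx to clear all hops; remaining 142 packets each add one t_tx.
Total = (2+143-1)·t_tx + 2·t_prop = 144·15.7143 + 2·125 = 2510 μs.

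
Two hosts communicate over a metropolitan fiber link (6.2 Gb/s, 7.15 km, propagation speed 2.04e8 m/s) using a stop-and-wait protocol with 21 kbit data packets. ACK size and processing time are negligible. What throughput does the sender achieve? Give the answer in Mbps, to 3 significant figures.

286 Mbps

t_tx = L/R = 21000/6200000000 = 3.3871e-06 s.
t_prop = 7150/204000000 = 3.5049e-05 s; RTT = 7.0098e-05 s.
Cycle = t_tx + RTT = 7.34851e-05 s.
Throughput = L / cycle = 21000 / 7.34851e-05 = 286 Mbps.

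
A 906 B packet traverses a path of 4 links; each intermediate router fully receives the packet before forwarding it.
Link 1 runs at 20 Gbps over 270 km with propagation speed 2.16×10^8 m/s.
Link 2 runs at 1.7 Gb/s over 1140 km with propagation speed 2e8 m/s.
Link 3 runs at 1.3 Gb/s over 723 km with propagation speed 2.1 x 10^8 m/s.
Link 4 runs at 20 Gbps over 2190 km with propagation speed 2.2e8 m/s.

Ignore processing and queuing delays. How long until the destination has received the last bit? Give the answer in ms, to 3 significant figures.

L = 906 × 8 = 7248 bits.
Transmission delays (L/R per hop): 0.0003624, 0.00426353, 0.00557538, 0.0003624 ms; sum = 0.0105637 ms.
Propagation delays (d/s per hop): 1.25, 5.7, 3.44286, 9.95455 ms; sum = 20.3474 ms.
End-to-end = 20.4 ms.

20.4 ms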